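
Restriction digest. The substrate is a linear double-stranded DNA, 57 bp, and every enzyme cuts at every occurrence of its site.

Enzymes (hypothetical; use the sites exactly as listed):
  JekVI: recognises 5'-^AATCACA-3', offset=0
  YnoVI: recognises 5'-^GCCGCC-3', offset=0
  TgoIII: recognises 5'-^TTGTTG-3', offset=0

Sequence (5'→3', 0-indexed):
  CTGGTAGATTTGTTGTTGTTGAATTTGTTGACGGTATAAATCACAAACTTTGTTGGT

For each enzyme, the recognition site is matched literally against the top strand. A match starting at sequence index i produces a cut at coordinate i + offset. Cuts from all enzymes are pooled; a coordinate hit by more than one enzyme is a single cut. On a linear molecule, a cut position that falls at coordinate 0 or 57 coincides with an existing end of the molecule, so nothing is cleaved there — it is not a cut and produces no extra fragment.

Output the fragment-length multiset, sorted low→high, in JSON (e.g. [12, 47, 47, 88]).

[3,3,8,9,9,11,14]

Per-enzyme occurrences:
  JekVI (AATCACA, off=0): starts [38] → cuts [38]
  YnoVI (GCCGCC, off=0): no sites
  TgoIII (TTGTTG, off=0): starts [9, 12, 15, 24, 49] → cuts [9, 12, 15, 24, 49]

Pooled cuts: [9, 12, 15, 24, 38, 49]

Fragments:
  [0,9): 9 bp
  [9,12): 3 bp
  [12,15): 3 bp
  [15,24): 9 bp
  [24,38): 14 bp
  [38,49): 11 bp
  [49,57): 8 bp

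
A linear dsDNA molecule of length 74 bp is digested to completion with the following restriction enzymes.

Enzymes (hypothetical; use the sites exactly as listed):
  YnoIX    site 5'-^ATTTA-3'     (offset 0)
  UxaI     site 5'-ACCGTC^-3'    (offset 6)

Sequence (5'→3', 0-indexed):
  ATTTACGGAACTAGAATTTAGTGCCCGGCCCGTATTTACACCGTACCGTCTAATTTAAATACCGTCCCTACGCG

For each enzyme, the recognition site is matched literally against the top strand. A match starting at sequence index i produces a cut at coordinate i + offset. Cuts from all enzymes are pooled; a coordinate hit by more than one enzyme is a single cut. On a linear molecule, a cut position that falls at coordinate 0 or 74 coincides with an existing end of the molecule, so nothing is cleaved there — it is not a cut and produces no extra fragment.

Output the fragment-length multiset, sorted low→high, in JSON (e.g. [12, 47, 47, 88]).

[2,8,14,15,17,18]

Scan for sites:
  YnoIX ATTTA/0: at [0, 15, 33, 52] ⇒ [15, 33, 52] (position 0 is a terminus of the linear molecule — no cut)
  UxaI ACCGTC/6: at [44, 60] ⇒ [50, 66]

All cut coordinates (distinct, sorted): [15, 33, 50, 52, 66]

Fragments:
  [0,15): 15 bp
  [15,33): 18 bp
  [33,50): 17 bp
  [50,52): 2 bp
  [52,66): 14 bp
  [66,74): 8 bp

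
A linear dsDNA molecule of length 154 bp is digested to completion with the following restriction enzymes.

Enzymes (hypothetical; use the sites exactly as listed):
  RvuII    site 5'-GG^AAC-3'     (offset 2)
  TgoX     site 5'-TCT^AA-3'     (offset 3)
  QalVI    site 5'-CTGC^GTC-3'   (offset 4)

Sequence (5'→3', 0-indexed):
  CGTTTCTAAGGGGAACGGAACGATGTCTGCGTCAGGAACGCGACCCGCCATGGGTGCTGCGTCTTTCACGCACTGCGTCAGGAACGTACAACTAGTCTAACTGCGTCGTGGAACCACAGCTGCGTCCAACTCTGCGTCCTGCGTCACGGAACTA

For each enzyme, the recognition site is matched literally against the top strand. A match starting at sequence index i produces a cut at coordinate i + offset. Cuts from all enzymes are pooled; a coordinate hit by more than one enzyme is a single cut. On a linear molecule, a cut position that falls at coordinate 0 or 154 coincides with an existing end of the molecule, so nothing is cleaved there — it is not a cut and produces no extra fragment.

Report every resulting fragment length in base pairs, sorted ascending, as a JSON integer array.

Per-enzyme occurrences:
  RvuII GGAAC/2: at [11, 16, 34, 80, 109, 147] ⇒ [13, 18, 36, 82, 111, 149]
  TgoX TCTAA/3: at [4, 95] ⇒ [7, 98]
  QalVI CTGCGTC/4: at [26, 56, 72, 100, 119, 131, 138] ⇒ [30, 60, 76, 104, 123, 135, 142]

Pooled cuts: [7, 13, 18, 30, 36, 60, 76, 82, 98, 104, 111, 123, 135, 142, 149]

Fragments:
  [0,7): 7 bp
  [7,13): 6 bp
  [13,18): 5 bp
  [18,30): 12 bp
  [30,36): 6 bp
  [36,60): 24 bp
  [60,76): 16 bp
  [76,82): 6 bp
  [82,98): 16 bp
  [98,104): 6 bp
  [104,111): 7 bp
  [111,123): 12 bp
  [123,135): 12 bp
  [135,142): 7 bp
  [142,149): 7 bp
  [149,154): 5 bp

[5,5,6,6,6,6,7,7,7,7,12,12,12,16,16,24]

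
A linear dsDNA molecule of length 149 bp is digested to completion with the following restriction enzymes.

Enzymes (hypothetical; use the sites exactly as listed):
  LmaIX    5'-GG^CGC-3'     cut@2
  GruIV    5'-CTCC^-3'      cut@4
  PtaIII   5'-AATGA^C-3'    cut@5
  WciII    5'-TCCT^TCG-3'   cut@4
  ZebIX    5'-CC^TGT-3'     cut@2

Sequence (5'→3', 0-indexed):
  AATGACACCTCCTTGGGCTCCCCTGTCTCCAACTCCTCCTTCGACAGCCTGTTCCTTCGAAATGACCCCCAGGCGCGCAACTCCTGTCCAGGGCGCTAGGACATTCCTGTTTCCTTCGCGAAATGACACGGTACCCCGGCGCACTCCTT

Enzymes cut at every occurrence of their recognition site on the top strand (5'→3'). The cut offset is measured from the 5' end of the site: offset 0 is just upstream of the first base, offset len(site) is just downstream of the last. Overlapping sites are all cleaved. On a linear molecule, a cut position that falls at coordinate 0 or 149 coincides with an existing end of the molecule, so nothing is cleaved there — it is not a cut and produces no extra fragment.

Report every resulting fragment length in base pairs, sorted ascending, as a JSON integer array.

[1,2,2,3,5,6,7,7,7,8,8,8,9,9,9,9,11,11,13,14]

Per-enzyme occurrences:
  LmaIX GGCGC/2: at [71, 91, 137] ⇒ [73, 93, 139]
  GruIV CTCC/4: at [8, 17, 26, 32, 35, 80, 143] ⇒ [12, 21, 30, 36, 39, 84, 147]
  PtaIII AATGAC/5: at [0, 60, 121] ⇒ [5, 65, 126]
  WciII TCCTTCG/4: at [36, 52, 111] ⇒ [40, 56, 115]
  ZebIX CCTGT/2: at [21, 47, 82, 105] ⇒ [23, 49, 84, 107]

Pooled cuts: [5, 12, 21, 23, 30, 36, 39, 40, 49, 56, 65, 73, 84, 93, 107, 115, 126, 139, 147]

Fragment lengths:
  [0,5): 5 bp
  [5,12): 7 bp
  [12,21): 9 bp
  [21,23): 2 bp
  [23,30): 7 bp
  [30,36): 6 bp
  [36,39): 3 bp
  [39,40): 1 bp
  [40,49): 9 bp
  [49,56): 7 bp
  [56,65): 9 bp
  [65,73): 8 bp
  [73,84): 11 bp
  [84,93): 9 bp
  [93,107): 14 bp
  [107,115): 8 bp
  [115,126): 11 bp
  [126,139): 13 bp
  [139,147): 8 bp
  [147,149): 2 bp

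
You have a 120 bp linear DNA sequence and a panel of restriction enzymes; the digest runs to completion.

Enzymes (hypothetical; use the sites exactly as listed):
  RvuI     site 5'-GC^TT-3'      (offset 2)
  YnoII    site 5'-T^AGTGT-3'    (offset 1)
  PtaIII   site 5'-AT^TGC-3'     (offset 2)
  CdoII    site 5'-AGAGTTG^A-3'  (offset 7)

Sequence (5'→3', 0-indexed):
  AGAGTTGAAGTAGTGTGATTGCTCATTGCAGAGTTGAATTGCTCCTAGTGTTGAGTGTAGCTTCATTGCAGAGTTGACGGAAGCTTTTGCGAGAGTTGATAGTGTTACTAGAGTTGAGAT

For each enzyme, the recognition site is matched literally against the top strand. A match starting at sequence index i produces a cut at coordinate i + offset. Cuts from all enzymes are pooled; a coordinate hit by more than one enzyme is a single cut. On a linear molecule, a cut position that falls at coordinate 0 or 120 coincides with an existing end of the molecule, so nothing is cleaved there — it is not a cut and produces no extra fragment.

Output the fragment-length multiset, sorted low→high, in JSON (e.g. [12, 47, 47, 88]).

[2,3,4,4,5,7,7,7,8,8,10,10,14,15,16]

Site scan:
  RvuI GCTT/2: at [59, 82] ⇒ [61, 84]
  YnoII TAGTGT/1: at [10, 45, 99] ⇒ [11, 46, 100]
  PtaIII ATTGC/2: at [17, 24, 37, 64] ⇒ [19, 26, 39, 66]
  CdoII AGAGTTGA/7: at [0, 29, 69, 91, 109] ⇒ [7, 36, 76, 98, 116]

All cut coordinates (distinct, sorted): [7, 11, 19, 26, 36, 39, 46, 61, 66, 76, 84, 98, 100, 116]

Fragment lengths:
  [0,7): 7 bp
  [7,11): 4 bp
  [11,19): 8 bp
  [19,26): 7 bp
  [26,36): 10 bp
  [36,39): 3 bp
  [39,46): 7 bp
  [46,61): 15 bp
  [61,66): 5 bp
  [66,76): 10 bp
  [76,84): 8 bp
  [84,98): 14 bp
  [98,100): 2 bp
  [100,116): 16 bp
  [116,120): 4 bp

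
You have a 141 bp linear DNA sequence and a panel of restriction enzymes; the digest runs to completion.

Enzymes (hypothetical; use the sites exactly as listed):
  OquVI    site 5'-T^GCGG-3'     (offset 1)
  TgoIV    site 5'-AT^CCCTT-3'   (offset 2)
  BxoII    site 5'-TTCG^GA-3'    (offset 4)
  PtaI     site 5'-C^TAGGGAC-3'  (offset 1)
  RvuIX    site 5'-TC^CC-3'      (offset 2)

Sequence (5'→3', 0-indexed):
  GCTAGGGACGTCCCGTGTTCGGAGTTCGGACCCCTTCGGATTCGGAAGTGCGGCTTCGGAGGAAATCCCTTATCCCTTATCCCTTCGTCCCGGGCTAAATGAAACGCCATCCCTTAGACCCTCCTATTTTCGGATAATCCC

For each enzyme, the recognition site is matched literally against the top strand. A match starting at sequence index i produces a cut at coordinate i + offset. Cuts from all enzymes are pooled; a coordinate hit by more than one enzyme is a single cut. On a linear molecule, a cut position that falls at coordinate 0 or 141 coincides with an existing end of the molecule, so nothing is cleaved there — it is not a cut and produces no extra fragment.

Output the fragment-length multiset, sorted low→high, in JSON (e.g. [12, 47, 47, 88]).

Per-enzyme occurrences:
  OquVI (TGCGG, off=1): starts [48] → cuts [49]
  TgoIV (ATCCCTT, off=2): starts [64, 71, 78, 108] → cuts [66, 73, 80, 110]
  BxoII (TTCGGA, off=4): starts [17, 24, 34, 40, 54, 128] → cuts [21, 28, 38, 44, 58, 132]
  PtaI (CTAGGGAC, off=1): starts [1] → cuts [2]
  RvuIX (TCCC, off=2): starts [10, 65, 72, 79, 87, 109, 137] → cuts [12, 67, 74, 81, 89, 111, 139]

All cut coordinates (distinct, sorted): [2, 12, 21, 28, 38, 44, 49, 58, 66, 67, 73, 74, 80, 81, 89, 110, 111, 132, 139]

Fragments:
  [0,2): 2 bp
  [2,12): 10 bp
  [12,21): 9 bp
  [21,28): 7 bp
  [28,38): 10 bp
  [38,44): 6 bp
  [44,49): 5 bp
  [49,58): 9 bp
  [58,66): 8 bp
  [66,67): 1 bp
  [67,73): 6 bp
  [73,74): 1 bp
  [74,80): 6 bp
  [80,81): 1 bp
  [81,89): 8 bp
  [89,110): 21 bp
  [110,111): 1 bp
  [111,132): 21 bp
  [132,139): 7 bp
  [139,141): 2 bp

[1,1,1,1,2,2,5,6,6,6,7,7,8,8,9,9,10,10,21,21]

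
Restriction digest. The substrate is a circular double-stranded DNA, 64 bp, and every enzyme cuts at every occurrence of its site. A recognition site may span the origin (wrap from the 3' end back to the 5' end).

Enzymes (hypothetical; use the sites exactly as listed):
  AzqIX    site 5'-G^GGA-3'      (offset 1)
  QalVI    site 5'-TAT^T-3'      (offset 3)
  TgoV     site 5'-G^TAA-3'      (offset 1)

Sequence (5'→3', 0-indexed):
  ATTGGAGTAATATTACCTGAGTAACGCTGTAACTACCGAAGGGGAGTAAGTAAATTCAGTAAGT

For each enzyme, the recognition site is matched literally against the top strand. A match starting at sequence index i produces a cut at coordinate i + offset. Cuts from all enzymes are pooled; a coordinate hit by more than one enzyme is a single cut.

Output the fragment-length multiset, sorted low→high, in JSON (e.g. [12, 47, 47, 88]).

Per-enzyme occurrences:
  AzqIX (GGGA, off=1): starts [41] → cuts [42]
  QalVI (TATT, off=3): starts [10, 63] → cuts [2, 13]
  TgoV (GTAA, off=1): starts [6, 20, 28, 45, 49, 58] → cuts [7, 21, 29, 46, 50, 59]

All cut coordinates (distinct, sorted): [2, 7, 13, 21, 29, 42, 46, 50, 59]

Fragments:
  2→7: 5 bp
  7→13: 6 bp
  13→21: 8 bp
  21→29: 8 bp
  29→42: 13 bp
  42→46: 4 bp
  46→50: 4 bp
  50→59: 9 bp
  59→2 (wrap): 64-59+2 = 7 bp

[4,4,5,6,7,8,8,9,13]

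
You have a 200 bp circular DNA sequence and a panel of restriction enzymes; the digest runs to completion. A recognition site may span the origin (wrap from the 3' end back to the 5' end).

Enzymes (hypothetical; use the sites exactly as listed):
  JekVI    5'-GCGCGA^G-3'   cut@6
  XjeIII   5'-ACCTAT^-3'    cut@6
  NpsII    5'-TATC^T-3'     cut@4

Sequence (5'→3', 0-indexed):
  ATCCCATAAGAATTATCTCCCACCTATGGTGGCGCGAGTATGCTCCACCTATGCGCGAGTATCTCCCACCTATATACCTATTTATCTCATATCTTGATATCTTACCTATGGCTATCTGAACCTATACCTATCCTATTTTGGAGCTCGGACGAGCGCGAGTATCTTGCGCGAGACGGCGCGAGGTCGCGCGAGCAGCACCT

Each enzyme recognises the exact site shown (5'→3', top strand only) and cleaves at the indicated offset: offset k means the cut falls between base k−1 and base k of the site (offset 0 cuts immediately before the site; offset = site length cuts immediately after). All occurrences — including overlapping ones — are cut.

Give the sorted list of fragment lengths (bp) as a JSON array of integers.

Per-enzyme occurrences:
  JekVI (GCGCGAG, off=6): starts [31, 52, 152, 165, 175, 185] → cuts [37, 58, 158, 171, 181, 191]
  XjeIII (ACCTAT, off=6): starts [21, 46, 67, 75, 103, 119, 125, 196] → cuts [2, 27, 52, 73, 81, 109, 125, 131]
  NpsII (TATCT, off=4): starts [13, 59, 82, 89, 97, 112, 159] → cuts [17, 63, 86, 93, 101, 116, 163]

Pooled cuts: [2, 17, 27, 37, 52, 58, 63, 73, 81, 86, 93, 101, 109, 116, 125, 131, 158, 163, 171, 181, 191]

Fragment lengths:
  2→17: 15 bp
  17→27: 10 bp
  27→37: 10 bp
  37→52: 15 bp
  52→58: 6 bp
  58→63: 5 bp
  63→73: 10 bp
  73→81: 8 bp
  81→86: 5 bp
  86→93: 7 bp
  93→101: 8 bp
  101→109: 8 bp
  109→116: 7 bp
  116→125: 9 bp
  125→131: 6 bp
  131→158: 27 bp
  158→163: 5 bp
  163→171: 8 bp
  171→181: 10 bp
  181→191: 10 bp
  191→2 (wrap): 200-191+2 = 11 bp

[5,5,5,6,6,7,7,8,8,8,8,9,10,10,10,10,10,11,15,15,27]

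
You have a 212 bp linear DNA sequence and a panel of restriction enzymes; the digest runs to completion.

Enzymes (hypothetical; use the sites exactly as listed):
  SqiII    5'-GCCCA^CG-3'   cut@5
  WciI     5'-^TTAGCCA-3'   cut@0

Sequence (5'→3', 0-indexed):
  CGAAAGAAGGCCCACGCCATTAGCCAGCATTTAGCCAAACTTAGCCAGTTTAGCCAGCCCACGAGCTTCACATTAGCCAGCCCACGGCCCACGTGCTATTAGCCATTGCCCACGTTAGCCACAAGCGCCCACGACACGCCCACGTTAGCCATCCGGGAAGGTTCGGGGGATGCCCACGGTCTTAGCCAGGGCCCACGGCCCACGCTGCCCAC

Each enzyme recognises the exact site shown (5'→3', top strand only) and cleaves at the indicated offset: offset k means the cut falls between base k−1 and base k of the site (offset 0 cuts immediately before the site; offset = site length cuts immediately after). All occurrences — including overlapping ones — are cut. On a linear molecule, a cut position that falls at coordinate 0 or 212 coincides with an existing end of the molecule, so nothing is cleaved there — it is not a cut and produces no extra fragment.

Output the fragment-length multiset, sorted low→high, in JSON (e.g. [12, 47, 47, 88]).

[2,2,5,5,7,7,7,9,10,10,11,11,11,12,12,14,14,14,17,32]

Per-enzyme occurrences:
  SqiII (GCCCACG, off=5): starts [9, 56, 79, 86, 107, 126, 137, 171, 190, 197] → cuts [14, 61, 84, 91, 112, 131, 142, 176, 195, 202]
  WciI (TTAGCCA, off=0): starts [19, 30, 40, 49, 72, 98, 114, 144, 181] → cuts [19, 30, 40, 49, 72, 98, 114, 144, 181]

All cut coordinates (distinct, sorted): [14, 19, 30, 40, 49, 61, 72, 84, 91, 98, 112, 114, 131, 142, 144, 176, 181, 195, 202]

Fragments:
  [0,14): 14 bp
  [14,19): 5 bp
  [19,30): 11 bp
  [30,40): 10 bp
  [40,49): 9 bp
  [49,61): 12 bp
  [61,72): 11 bp
  [72,84): 12 bp
  [84,91): 7 bp
  [91,98): 7 bp
  [98,112): 14 bp
  [112,114): 2 bp
  [114,131): 17 bp
  [131,142): 11 bp
  [142,144): 2 bp
  [144,176): 32 bp
  [176,181): 5 bp
  [181,195): 14 bp
  [195,202): 7 bp
  [202,212): 10 bp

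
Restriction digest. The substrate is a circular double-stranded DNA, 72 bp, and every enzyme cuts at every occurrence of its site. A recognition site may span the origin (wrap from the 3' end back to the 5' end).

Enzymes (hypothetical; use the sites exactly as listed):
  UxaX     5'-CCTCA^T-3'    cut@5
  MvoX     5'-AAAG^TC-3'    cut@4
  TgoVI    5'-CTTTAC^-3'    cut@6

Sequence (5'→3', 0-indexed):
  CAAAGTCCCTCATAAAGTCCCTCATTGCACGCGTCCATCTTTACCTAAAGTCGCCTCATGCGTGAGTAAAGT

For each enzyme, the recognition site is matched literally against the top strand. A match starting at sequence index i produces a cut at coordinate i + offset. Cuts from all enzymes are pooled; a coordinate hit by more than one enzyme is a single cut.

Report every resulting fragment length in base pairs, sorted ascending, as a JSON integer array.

[5,6,6,7,7,8,13,20]

Per-enzyme occurrences:
  UxaX CCTCAT/5: at [7, 19, 53] ⇒ [12, 24, 58]
  MvoX AAAGTC/4: at [1, 13, 46, 67] ⇒ [5, 17, 50, 71]
  TgoVI CTTTAC/6: at [38] ⇒ [44]

All cut coordinates (distinct, sorted): [5, 12, 17, 24, 44, 50, 58, 71]

Fragments:
  5→12: 7 bp
  12→17: 5 bp
  17→24: 7 bp
  24→44: 20 bp
  44→50: 6 bp
  50→58: 8 bp
  58→71: 13 bp
  71→5 (wrap): 72-71+5 = 6 bp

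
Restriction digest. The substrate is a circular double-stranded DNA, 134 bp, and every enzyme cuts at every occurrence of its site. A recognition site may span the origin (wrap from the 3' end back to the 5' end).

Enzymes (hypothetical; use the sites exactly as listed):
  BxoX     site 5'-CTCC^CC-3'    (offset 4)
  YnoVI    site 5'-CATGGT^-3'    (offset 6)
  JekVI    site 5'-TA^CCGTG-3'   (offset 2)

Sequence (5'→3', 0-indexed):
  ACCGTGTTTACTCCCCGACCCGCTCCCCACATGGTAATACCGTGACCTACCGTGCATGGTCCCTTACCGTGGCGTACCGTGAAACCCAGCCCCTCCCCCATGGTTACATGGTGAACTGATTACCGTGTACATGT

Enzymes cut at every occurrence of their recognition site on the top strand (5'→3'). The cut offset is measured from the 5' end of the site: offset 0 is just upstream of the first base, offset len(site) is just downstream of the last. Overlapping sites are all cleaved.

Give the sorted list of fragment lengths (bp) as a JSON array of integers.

Per-enzyme occurrences:
  BxoX (CTCCCC, off=4): starts [10, 22, 92] → cuts [14, 26, 96]
  YnoVI (CATGGT, off=6): starts [29, 54, 98, 106] → cuts [35, 60, 104, 112]
  JekVI (TACCGTG, off=2): starts [37, 47, 64, 74, 120, 133] → cuts [1, 39, 49, 66, 76, 122]

All cut coordinates (distinct, sorted): [1, 14, 26, 35, 39, 49, 60, 66, 76, 96, 104, 112, 122]

Fragment lengths:
  1→14: 13 bp
  14→26: 12 bp
  26→35: 9 bp
  35→39: 4 bp
  39→49: 10 bp
  49→60: 11 bp
  60→66: 6 bp
  66→76: 10 bp
  76→96: 20 bp
  96→104: 8 bp
  104→112: 8 bp
  112→122: 10 bp
  122→1 (wrap): 134-122+1 = 13 bp

[4,6,8,8,9,10,10,10,11,12,13,13,20]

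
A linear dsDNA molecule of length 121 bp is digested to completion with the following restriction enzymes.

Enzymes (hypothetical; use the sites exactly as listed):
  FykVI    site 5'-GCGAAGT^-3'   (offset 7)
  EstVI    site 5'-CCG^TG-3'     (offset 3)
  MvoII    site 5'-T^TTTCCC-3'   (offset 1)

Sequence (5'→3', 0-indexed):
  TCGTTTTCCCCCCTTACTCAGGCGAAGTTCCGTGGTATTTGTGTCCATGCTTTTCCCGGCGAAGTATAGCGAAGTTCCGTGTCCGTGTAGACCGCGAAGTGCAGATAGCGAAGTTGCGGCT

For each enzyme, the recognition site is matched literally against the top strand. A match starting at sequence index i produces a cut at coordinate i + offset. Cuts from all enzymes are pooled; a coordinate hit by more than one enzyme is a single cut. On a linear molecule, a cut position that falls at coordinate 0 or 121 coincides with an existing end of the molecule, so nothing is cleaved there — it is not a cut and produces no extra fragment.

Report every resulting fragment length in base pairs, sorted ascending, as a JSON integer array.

[4,4,4,6,7,10,14,14,15,19,24]

Scan for sites:
  FykVI (GCGAAGT, off=7): starts [21, 58, 68, 93, 107] → cuts [28, 65, 75, 100, 114]
  EstVI (CCGTG, off=3): starts [29, 76, 82] → cuts [32, 79, 85]
  MvoII (TTTTCCC, off=1): starts [3, 50] → cuts [4, 51]

Pooled cuts: [4, 28, 32, 51, 65, 75, 79, 85, 100, 114]

Fragments:
  [0,4): 4 bp
  [4,28): 24 bp
  [28,32): 4 bp
  [32,51): 19 bp
  [51,65): 14 bp
  [65,75): 10 bp
  [75,79): 4 bp
  [79,85): 6 bp
  [85,100): 15 bp
  [100,114): 14 bp
  [114,121): 7 bp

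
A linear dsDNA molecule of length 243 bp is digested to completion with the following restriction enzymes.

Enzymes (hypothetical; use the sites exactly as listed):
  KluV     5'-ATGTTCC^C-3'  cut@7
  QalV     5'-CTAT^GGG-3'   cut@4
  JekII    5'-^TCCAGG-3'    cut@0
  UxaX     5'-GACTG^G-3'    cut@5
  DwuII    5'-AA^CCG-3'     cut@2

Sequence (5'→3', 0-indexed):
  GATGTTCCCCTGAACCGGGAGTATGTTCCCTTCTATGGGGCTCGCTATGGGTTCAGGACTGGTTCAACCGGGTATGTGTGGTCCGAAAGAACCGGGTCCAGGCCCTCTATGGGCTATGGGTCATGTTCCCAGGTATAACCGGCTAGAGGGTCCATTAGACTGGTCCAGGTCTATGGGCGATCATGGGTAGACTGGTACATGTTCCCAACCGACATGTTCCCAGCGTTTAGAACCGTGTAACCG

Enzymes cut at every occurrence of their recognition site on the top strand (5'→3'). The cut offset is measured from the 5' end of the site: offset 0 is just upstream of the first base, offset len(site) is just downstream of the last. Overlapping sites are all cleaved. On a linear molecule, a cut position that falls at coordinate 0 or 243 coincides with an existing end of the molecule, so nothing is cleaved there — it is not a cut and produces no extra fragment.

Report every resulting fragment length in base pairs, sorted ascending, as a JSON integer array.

Scan for sites:
  KluV ATGTTCCC/7: at [1, 22, 122, 198, 213] ⇒ [8, 29, 129, 205, 220]
  QalV CTATGGG/4: at [32, 44, 106, 113, 170] ⇒ [36, 48, 110, 117, 174]
  JekII TCCAGG/0: at [96, 163] ⇒ [96, 163]
  UxaX GACTGG/5: at [56, 157, 189] ⇒ [61, 162, 194]
  DwuII AACCG/2: at [12, 65, 89, 136, 206, 230, 238] ⇒ [14, 67, 91, 138, 208, 232, 240]

All cut coordinates (distinct, sorted): [8, 14, 29, 36, 48, 61, 67, 91, 96, 110, 117, 129, 138, 162, 163, 174, 194, 205, 208, 220, 232, 240]

Fragment lengths:
  [0,8): 8 bp
  [8,14): 6 bp
  [14,29): 15 bp
  [29,36): 7 bp
  [36,48): 12 bp
  [48,61): 13 bp
  [61,67): 6 bp
  [67,91): 24 bp
  [91,96): 5 bp
  [96,110): 14 bp
  [110,117): 7 bp
  [117,129): 12 bp
  [129,138): 9 bp
  [138,162): 24 bp
  [162,163): 1 bp
  [163,174): 11 bp
  [174,194): 20 bp
  [194,205): 11 bp
  [205,208): 3 bp
  [208,220): 12 bp
  [220,232): 12 bp
  [232,240): 8 bp
  [240,243): 3 bp

[1,3,3,5,6,6,7,7,8,8,9,11,11,12,12,12,12,13,14,15,20,24,24]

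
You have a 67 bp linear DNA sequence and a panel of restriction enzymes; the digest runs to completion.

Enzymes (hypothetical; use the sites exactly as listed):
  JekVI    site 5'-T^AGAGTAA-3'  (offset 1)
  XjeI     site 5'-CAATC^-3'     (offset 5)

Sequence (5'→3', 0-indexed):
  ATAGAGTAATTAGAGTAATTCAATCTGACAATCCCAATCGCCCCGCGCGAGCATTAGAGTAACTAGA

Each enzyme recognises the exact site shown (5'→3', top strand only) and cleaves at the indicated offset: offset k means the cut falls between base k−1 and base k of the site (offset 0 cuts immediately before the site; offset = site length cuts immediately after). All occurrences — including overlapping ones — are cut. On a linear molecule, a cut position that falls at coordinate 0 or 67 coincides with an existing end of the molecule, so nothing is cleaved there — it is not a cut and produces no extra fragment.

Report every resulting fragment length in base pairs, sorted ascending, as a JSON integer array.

[2,6,8,9,12,14,16]

Per-enzyme occurrences:
  JekVI TAGAGTAA/1: at [1, 10, 54] ⇒ [2, 11, 55]
  XjeI CAATC/5: at [20, 28, 34] ⇒ [25, 33, 39]

Pooled cuts: [2, 11, 25, 33, 39, 55]

Fragments:
  [0,2): 2 bp
  [2,11): 9 bp
  [11,25): 14 bp
  [25,33): 8 bp
  [33,39): 6 bp
  [39,55): 16 bp
  [55,67): 12 bp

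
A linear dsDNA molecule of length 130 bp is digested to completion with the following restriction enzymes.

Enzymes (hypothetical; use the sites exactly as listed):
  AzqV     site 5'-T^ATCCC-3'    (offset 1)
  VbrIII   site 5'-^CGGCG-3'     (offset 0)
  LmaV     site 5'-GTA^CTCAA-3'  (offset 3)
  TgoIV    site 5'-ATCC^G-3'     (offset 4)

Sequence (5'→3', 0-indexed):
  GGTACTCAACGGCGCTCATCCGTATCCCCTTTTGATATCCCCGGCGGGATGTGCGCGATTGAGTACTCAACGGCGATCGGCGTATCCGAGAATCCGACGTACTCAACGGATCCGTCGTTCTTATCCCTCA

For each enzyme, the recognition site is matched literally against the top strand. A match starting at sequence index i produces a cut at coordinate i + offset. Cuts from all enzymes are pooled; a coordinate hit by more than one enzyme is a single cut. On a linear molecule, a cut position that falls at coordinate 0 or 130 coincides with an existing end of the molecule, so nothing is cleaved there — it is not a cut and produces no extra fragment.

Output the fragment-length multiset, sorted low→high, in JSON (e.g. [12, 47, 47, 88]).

[2,4,5,5,5,6,7,8,8,9,10,12,12,13,24]

Per-enzyme occurrences:
  AzqV TATCCC/1: at [22, 35, 121] ⇒ [23, 36, 122]
  VbrIII CGGCG/0: at [9, 41, 70, 77] ⇒ [9, 41, 70, 77]
  LmaV GTACTCAA/3: at [1, 62, 98] ⇒ [4, 65, 101]
  TgoIV ATCCG/4: at [17, 83, 91, 109] ⇒ [21, 87, 95, 113]

Pooled cuts: [4, 9, 21, 23, 36, 41, 65, 70, 77, 87, 95, 101, 113, 122]

Fragment lengths:
  [0,4): 4 bp
  [4,9): 5 bp
  [9,21): 12 bp
  [21,23): 2 bp
  [23,36): 13 bp
  [36,41): 5 bp
  [41,65): 24 bp
  [65,70): 5 bp
  [70,77): 7 bp
  [77,87): 10 bp
  [87,95): 8 bp
  [95,101): 6 bp
  [101,113): 12 bp
  [113,122): 9 bp
  [122,130): 8 bp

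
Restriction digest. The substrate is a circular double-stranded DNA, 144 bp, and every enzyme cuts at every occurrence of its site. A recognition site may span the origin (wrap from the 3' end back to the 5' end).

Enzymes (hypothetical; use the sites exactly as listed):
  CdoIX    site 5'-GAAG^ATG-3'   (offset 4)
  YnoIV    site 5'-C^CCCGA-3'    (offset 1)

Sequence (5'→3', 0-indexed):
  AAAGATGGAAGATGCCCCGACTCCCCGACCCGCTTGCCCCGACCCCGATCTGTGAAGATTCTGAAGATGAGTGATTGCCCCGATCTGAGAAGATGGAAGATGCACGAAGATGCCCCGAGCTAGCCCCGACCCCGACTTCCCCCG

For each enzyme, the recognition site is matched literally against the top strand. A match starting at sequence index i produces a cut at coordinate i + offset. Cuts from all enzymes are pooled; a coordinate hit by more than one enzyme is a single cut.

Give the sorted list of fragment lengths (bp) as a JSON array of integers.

Per-enzyme occurrences:
  CdoIX GAAGATG/4: at [7, 62, 88, 95, 105] ⇒ [11, 66, 92, 99, 109]
  YnoIV CCCCGA/1: at [14, 22, 36, 42, 77, 112, 123, 129, 139] ⇒ [15, 23, 37, 43, 78, 113, 124, 130, 140]

All cut coordinates (distinct, sorted): [11, 15, 23, 37, 43, 66, 78, 92, 99, 109, 113, 124, 130, 140]

Fragment lengths:
  11→15: 4 bp
  15→23: 8 bp
  23→37: 14 bp
  37→43: 6 bp
  43→66: 23 bp
  66→78: 12 bp
  78→92: 14 bp
  92→99: 7 bp
  99→109: 10 bp
  109→113: 4 bp
  113→124: 11 bp
  124→130: 6 bp
  130→140: 10 bp
  140→11 (wrap): 144-140+11 = 15 bp

[4,4,6,6,7,8,10,10,11,12,14,14,15,23]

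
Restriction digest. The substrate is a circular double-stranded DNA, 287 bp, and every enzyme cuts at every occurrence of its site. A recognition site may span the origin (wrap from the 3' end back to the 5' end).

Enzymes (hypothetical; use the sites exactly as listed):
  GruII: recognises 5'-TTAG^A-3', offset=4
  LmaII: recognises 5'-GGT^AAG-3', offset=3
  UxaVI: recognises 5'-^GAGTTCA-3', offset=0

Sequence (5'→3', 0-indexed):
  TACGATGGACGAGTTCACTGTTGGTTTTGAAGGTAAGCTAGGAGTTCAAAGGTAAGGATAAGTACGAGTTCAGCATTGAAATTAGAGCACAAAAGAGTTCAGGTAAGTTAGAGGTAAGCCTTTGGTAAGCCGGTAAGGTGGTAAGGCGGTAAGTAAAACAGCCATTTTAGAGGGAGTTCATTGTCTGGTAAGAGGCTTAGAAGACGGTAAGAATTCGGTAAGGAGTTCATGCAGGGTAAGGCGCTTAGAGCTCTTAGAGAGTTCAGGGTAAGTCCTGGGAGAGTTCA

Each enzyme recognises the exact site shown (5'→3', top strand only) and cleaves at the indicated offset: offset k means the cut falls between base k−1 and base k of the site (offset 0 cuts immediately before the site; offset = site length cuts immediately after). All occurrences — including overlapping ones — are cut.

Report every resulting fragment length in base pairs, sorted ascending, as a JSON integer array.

[1,3,3,4,7,7,8,8,8,8,9,9,10,11,11,11,11,11,11,12,12,15,16,17,20,20,24]

Site scan:
  GruII (TTAGA, off=4): starts [81, 107, 166, 196, 244, 253] → cuts [85, 111, 170, 200, 248, 257]
  LmaII (GGTAAG, off=3): starts [31, 50, 101, 112, 123, 131, 139, 147, 186, 205, 216, 234, 266] → cuts [34, 53, 104, 115, 126, 134, 142, 150, 189, 208, 219, 237, 269]
  UxaVI (GAGTTCA, off=0): starts [10, 41, 65, 94, 173, 222, 258, 280] → cuts [10, 41, 65, 94, 173, 222, 258, 280]

All cut coordinates (distinct, sorted): [10, 34, 41, 53, 65, 85, 94, 104, 111, 115, 126, 134, 142, 150, 170, 173, 189, 200, 208, 219, 222, 237, 248, 257, 258, 269, 280]

Fragments:
  10→34: 24 bp
  34→41: 7 bp
  41→53: 12 bp
  53→65: 12 bp
  65→85: 20 bp
  85→94: 9 bp
  94→104: 10 bp
  104→111: 7 bp
  111→115: 4 bp
  115→126: 11 bp
  126→134: 8 bp
  134→142: 8 bp
  142→150: 8 bp
  150→170: 20 bp
  170→173: 3 bp
  173→189: 16 bp
  189→200: 11 bp
  200→208: 8 bp
  208→219: 11 bp
  219→222: 3 bp
  222→237: 15 bp
  237→248: 11 bp
  248→257: 9 bp
  257→258: 1 bp
  258→269: 11 bp
  269→280: 11 bp
  280→10 (wrap): 287-280+10 = 17 bp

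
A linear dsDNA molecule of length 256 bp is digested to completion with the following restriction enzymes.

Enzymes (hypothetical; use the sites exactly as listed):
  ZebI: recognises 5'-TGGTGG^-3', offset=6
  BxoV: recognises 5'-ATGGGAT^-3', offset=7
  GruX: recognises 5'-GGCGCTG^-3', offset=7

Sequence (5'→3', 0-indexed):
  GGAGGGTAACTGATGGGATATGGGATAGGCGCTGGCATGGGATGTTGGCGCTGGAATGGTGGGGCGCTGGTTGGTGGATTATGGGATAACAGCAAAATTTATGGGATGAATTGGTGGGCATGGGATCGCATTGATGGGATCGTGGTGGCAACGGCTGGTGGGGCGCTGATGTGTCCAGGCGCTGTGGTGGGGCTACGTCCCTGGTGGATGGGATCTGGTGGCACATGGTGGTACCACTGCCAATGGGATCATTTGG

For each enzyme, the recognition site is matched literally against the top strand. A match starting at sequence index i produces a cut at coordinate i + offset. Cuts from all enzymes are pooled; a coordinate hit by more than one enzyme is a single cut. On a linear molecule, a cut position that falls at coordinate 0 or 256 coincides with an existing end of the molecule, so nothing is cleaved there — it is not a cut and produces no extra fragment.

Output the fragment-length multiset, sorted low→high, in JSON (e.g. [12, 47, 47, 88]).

Per-enzyme occurrences:
  ZebI (TGGTGG, off=6): starts [56, 71, 111, 142, 155, 184, 201, 215, 225] → cuts [62, 77, 117, 148, 161, 190, 207, 221, 231]
  BxoV (ATGGGAT, off=7): starts [12, 19, 36, 80, 100, 119, 133, 207, 242] → cuts [19, 26, 43, 87, 107, 126, 140, 214, 249]
  GruX (GGCGCTG, off=7): starts [27, 46, 62, 161, 177] → cuts [34, 53, 69, 168, 184]

All cut coordinates (distinct, sorted): [19, 26, 34, 43, 53, 62, 69, 77, 87, 107, 117, 126, 140, 148, 161, 168, 184, 190, 207, 214, 221, 231, 249]

Fragments:
  [0,19): 19 bp
  [19,26): 7 bp
  [26,34): 8 bp
  [34,43): 9 bp
  [43,53): 10 bp
  [53,62): 9 bp
  [62,69): 7 bp
  [69,77): 8 bp
  [77,87): 10 bp
  [87,107): 20 bp
  [107,117): 10 bp
  [117,126): 9 bp
  [126,140): 14 bp
  [140,148): 8 bp
  [148,161): 13 bp
  [161,168): 7 bp
  [168,184): 16 bp
  [184,190): 6 bp
  [190,207): 17 bp
  [207,214): 7 bp
  [214,221): 7 bp
  [221,231): 10 bp
  [231,249): 18 bp
  [249,256): 7 bp

[6,7,7,7,7,7,7,8,8,8,9,9,9,10,10,10,10,13,14,16,17,18,19,20]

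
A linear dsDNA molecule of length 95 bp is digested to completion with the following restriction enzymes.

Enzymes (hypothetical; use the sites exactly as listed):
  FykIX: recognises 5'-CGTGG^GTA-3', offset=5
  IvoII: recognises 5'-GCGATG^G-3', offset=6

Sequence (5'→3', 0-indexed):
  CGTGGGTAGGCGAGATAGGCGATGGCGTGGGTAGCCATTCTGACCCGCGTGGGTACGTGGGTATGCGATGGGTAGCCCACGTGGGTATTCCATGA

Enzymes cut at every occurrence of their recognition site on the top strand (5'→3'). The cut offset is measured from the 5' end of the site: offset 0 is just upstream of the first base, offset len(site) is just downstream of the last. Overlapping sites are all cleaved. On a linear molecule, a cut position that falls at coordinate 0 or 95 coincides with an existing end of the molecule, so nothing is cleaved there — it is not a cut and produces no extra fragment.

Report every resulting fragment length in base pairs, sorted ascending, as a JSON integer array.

[5,6,8,10,11,14,19,22]

Scan for sites:
  FykIX CGTGGGTA/5: at [0, 25, 47, 55, 79] ⇒ [5, 30, 52, 60, 84]
  IvoII GCGATGG/6: at [18, 64] ⇒ [24, 70]

All cut coordinates (distinct, sorted): [5, 24, 30, 52, 60, 70, 84]

Fragments:
  [0,5): 5 bp
  [5,24): 19 bp
  [24,30): 6 bp
  [30,52): 22 bp
  [52,60): 8 bp
  [60,70): 10 bp
  [70,84): 14 bp
  [84,95): 11 bp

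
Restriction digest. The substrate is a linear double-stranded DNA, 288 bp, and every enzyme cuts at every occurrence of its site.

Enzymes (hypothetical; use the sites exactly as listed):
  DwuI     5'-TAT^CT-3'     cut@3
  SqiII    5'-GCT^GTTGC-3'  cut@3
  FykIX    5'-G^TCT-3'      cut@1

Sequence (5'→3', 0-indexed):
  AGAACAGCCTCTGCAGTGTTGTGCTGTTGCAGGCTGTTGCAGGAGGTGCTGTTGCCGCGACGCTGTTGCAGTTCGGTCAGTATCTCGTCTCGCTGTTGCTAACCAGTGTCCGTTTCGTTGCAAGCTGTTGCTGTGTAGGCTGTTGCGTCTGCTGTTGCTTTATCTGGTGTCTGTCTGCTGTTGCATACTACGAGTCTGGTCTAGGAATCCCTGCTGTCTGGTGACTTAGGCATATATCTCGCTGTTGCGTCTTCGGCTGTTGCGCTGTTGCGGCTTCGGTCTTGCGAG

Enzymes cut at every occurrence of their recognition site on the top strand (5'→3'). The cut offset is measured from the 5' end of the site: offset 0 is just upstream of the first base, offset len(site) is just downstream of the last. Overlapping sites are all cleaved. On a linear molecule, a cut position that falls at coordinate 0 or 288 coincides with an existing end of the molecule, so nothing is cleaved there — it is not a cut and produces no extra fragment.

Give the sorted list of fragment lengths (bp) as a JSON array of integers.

[4,4,5,6,6,6,6,6,6,7,8,9,9,10,10,13,14,15,15,15,17,19,21,25,32]

Scan for sites:
  DwuI (TATCT, off=3): starts [80, 160, 234] → cuts [83, 163, 237]
  SqiII (GCTGTTGC, off=3): starts [22, 32, 47, 61, 91, 123, 138, 150, 176, 240, 255, 263] → cuts [25, 35, 50, 64, 94, 126, 141, 153, 179, 243, 258, 266]
  FykIX (GTCT, off=1): starts [86, 146, 168, 172, 193, 198, 215, 248, 278] → cuts [87, 147, 169, 173, 194, 199, 216, 249, 279]

All cut coordinates (distinct, sorted): [25, 35, 50, 64, 83, 87, 94, 126, 141, 147, 153, 163, 169, 173, 179, 194, 199, 216, 237, 243, 249, 258, 266, 279]

Fragments:
  [0,25): 25 bp
  [25,35): 10 bp
  [35,50): 15 bp
  [50,64): 14 bp
  [64,83): 19 bp
  [83,87): 4 bp
  [87,94): 7 bp
  [94,126): 32 bp
  [126,141): 15 bp
  [141,147): 6 bp
  [147,153): 6 bp
  [153,163): 10 bp
  [163,169): 6 bp
  [169,173): 4 bp
  [173,179): 6 bp
  [179,194): 15 bp
  [194,199): 5 bp
  [199,216): 17 bp
  [216,237): 21 bp
  [237,243): 6 bp
  [243,249): 6 bp
  [249,258): 9 bp
  [258,266): 8 bp
  [266,279): 13 bp
  [279,288): 9 bp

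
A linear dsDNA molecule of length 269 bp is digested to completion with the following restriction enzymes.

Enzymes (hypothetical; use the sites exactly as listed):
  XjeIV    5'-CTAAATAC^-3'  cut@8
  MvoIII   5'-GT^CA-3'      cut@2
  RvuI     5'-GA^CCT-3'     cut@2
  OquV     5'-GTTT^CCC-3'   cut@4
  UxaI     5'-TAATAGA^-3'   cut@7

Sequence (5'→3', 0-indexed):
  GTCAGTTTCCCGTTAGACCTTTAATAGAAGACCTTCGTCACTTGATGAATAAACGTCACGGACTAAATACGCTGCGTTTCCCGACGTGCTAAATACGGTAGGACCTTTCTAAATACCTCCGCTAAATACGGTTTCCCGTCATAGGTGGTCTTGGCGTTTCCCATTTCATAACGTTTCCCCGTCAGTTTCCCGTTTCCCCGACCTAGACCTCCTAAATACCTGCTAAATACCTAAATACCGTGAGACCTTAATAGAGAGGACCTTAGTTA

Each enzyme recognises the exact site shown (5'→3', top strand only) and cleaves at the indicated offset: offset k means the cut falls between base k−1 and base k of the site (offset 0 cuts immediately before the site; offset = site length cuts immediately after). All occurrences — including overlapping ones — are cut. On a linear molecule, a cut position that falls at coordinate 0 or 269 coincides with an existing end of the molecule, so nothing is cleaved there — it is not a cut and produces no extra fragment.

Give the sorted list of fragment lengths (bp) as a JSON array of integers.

[2,3,5,5,5,6,6,6,6,6,7,7,7,7,8,9,9,9,10,11,11,12,13,13,14,17,17,18,20]

Site scan:
  XjeIV (CTAAATAC, off=8): starts [62, 88, 108, 121, 211, 222, 230] → cuts [70, 96, 116, 129, 219, 230, 238]
  MvoIII (GTCA, off=2): starts [0, 36, 54, 137, 180] → cuts [2, 38, 56, 139, 182]
  RvuI (GACCT, off=2): starts [15, 29, 101, 199, 205, 243, 258] → cuts [17, 31, 103, 201, 207, 245, 260]
  OquV (GTTTCCC, off=4): starts [4, 75, 130, 155, 172, 184, 191] → cuts [8, 79, 134, 159, 176, 188, 195]
  UxaI (TAATAGA, off=7): starts [21, 248] → cuts [28, 255]

All cut coordinates (distinct, sorted): [2, 8, 17, 28, 31, 38, 56, 70, 79, 96, 103, 116, 129, 134, 139, 159, 176, 182, 188, 195, 201, 207, 219, 230, 238, 245, 255, 260]

Fragments:
  [0,2): 2 bp
  [2,8): 6 bp
  [8,17): 9 bp
  [17,28): 11 bp
  [28,31): 3 bp
  [31,38): 7 bp
  [38,56): 18 bp
  [56,70): 14 bp
  [70,79): 9 bp
  [79,96): 17 bp
  [96,103): 7 bp
  [103,116): 13 bp
  [116,129): 13 bp
  [129,134): 5 bp
  [134,139): 5 bp
  [139,159): 20 bp
  [159,176): 17 bp
  [176,182): 6 bp
  [182,188): 6 bp
  [188,195): 7 bp
  [195,201): 6 bp
  [201,207): 6 bp
  [207,219): 12 bp
  [219,230): 11 bp
  [230,238): 8 bp
  [238,245): 7 bp
  [245,255): 10 bp
  [255,260): 5 bp
  [260,269): 9 bp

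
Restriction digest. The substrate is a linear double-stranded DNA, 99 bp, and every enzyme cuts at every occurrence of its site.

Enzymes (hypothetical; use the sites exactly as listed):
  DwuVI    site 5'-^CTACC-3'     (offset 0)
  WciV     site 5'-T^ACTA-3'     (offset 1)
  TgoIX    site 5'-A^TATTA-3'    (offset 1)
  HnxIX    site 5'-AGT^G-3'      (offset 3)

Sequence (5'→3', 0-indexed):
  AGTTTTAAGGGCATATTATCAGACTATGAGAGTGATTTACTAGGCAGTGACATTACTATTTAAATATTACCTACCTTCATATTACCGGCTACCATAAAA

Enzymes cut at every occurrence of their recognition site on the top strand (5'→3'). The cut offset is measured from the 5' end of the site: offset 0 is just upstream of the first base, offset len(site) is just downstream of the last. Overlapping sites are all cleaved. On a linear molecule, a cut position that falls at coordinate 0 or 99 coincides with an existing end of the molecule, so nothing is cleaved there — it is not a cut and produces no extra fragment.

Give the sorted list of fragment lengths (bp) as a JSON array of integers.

[5,6,6,9,9,10,10,11,13,20]

Site scan:
  DwuVI CTACC/0: at [70, 88] ⇒ [70, 88]
  WciV TACTA/1: at [37, 53] ⇒ [38, 54]
  TgoIX ATATTA/1: at [12, 63, 78] ⇒ [13, 64, 79]
  HnxIX AGTG/3: at [30, 45] ⇒ [33, 48]

All cut coordinates (distinct, sorted): [13, 33, 38, 48, 54, 64, 70, 79, 88]

Fragments:
  [0,13): 13 bp
  [13,33): 20 bp
  [33,38): 5 bp
  [38,48): 10 bp
  [48,54): 6 bp
  [54,64): 10 bp
  [64,70): 6 bp
  [70,79): 9 bp
  [79,88): 9 bp
  [88,99): 11 bp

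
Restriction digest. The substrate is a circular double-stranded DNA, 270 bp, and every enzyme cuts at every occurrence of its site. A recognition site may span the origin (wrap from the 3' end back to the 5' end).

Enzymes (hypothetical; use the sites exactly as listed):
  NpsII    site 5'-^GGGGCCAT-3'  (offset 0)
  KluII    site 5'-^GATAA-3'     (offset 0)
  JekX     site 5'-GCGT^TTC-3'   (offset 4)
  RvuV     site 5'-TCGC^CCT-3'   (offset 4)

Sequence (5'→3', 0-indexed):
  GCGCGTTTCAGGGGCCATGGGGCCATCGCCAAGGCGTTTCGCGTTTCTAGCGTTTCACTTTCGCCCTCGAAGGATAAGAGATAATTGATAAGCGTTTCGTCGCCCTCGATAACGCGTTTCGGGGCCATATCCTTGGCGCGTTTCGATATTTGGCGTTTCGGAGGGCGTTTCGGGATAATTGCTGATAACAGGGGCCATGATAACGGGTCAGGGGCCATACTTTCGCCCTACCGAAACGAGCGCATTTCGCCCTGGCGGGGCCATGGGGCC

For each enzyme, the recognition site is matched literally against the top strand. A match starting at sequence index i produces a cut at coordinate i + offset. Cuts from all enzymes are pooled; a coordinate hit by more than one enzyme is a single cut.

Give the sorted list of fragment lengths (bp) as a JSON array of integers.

[3,4,4,5,6,7,7,7,7,8,8,8,8,9,9,10,10,11,12,12,15,16,19,20,21,24]

Per-enzyme occurrences:
  NpsII GGGGCCAT/0: at [10, 18, 120, 190, 210, 256] ⇒ [10, 18, 120, 190, 210, 256]
  KluII GATAA/0: at [72, 79, 86, 107, 173, 183, 198] ⇒ [72, 79, 86, 107, 173, 183, 198]
  JekX GCGTTTC/4: at [2, 33, 40, 49, 91, 113, 137, 152, 164] ⇒ [6, 37, 44, 53, 95, 117, 141, 156, 168]
  RvuV TCGCCCT/4: at [60, 99, 222, 246] ⇒ [64, 103, 226, 250]

Pooled cuts: [6, 10, 18, 37, 44, 53, 64, 72, 79, 86, 95, 103, 107, 117, 120, 141, 156, 168, 173, 183, 190, 198, 210, 226, 250, 256]

Fragment lengths:
  6→10: 4 bp
  10→18: 8 bp
  18→37: 19 bp
  37→44: 7 bp
  44→53: 9 bp
  53→64: 11 bp
  64→72: 8 bp
  72→79: 7 bp
  79→86: 7 bp
  86→95: 9 bp
  95→103: 8 bp
  103→107: 4 bp
  107→117: 10 bp
  117→120: 3 bp
  120→141: 21 bp
  141→156: 15 bp
  156→168: 12 bp
  168→173: 5 bp
  173→183: 10 bp
  183→190: 7 bp
  190→198: 8 bp
  198→210: 12 bp
  210→226: 16 bp
  226→250: 24 bp
  250→256: 6 bp
  256→6 (wrap): 270-256+6 = 20 bp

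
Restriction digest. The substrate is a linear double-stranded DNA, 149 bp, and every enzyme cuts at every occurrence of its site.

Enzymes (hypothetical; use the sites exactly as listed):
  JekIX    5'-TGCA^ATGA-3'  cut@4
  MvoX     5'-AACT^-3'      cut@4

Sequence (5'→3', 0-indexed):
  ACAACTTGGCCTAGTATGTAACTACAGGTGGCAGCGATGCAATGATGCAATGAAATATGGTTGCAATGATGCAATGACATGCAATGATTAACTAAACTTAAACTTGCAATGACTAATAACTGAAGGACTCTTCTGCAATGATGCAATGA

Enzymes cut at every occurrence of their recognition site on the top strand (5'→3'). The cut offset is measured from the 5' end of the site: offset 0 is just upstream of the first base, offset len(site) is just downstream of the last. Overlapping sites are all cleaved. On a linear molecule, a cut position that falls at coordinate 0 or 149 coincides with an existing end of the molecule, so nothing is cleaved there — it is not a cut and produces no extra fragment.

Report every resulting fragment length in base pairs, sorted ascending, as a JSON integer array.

Per-enzyme occurrences:
  JekIX TGCAATGA/4: at [37, 45, 61, 69, 79, 104, 133, 141] ⇒ [41, 49, 65, 73, 83, 108, 137, 145]
  MvoX AACT/4: at [2, 19, 89, 94, 100, 117] ⇒ [6, 23, 93, 98, 104, 121]

Pooled cuts: [6, 23, 41, 49, 65, 73, 83, 93, 98, 104, 108, 121, 137, 145]

Fragments:
  [0,6): 6 bp
  [6,23): 17 bp
  [23,41): 18 bp
  [41,49): 8 bp
  [49,65): 16 bp
  [65,73): 8 bp
  [73,83): 10 bp
  [83,93): 10 bp
  [93,98): 5 bp
  [98,104): 6 bp
  [104,108): 4 bp
  [108,121): 13 bp
  [121,137): 16 bp
  [137,145): 8 bp
  [145,149): 4 bp

[4,4,5,6,6,8,8,8,10,10,13,16,16,17,18]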